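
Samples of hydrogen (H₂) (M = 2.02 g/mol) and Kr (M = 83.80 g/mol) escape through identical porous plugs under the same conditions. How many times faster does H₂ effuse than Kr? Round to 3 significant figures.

Since effusion rate ∝ 1/√M, rate_H₂/rate_Kr = √(M_Kr/M_H₂) = √(83.80/2.02) = √41.49 = 6.44.

6.44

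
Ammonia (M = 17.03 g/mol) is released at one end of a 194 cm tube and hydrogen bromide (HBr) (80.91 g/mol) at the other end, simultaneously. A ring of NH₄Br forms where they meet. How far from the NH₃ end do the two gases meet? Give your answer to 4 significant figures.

133.0 cm

The fronts meet when d_NH₃ + d_HBr = L with d_NH₃/d_HBr = √(M_HBr/M_NH₃) (Graham's law). Here √(M_HBr/M_NH₃) = √(80.91/17.03) = 2.180.
With d_NH₃ + d_HBr = 194 cm, d_HBr = 194/(1 + 2.180) = 61.01 cm.
d_NH₃ = 194 − 61.01 = 133.0 cm.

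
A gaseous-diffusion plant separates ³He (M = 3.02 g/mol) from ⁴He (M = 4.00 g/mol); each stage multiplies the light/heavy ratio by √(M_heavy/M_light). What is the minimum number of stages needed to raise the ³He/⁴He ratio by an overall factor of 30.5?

Per stage α = (4.00/3.02)^(1/2) = 1.32450^0.5, giving ln α = 0.1405.
Need α^N ≥ 30.5 ⇒ N ≥ ln(30.5) / ln α = 3.418 / 0.1405 = 24.32.
So at least 25 stages are needed.

25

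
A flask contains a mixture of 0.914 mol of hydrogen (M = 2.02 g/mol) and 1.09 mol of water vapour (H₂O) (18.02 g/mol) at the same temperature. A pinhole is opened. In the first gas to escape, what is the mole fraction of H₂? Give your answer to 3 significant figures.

0.715

The effusion rate of species i is ∝ p_i/√M_i ∝ n_i/√M_i.
x_H₂(eff) = (n_H₂/√M_H₂) / (n_H₂/√M_H₂ + n_H₂O/√M_H₂O)
= (0.914/√2.02) / (0.914/√2.02 + 1.09/√18.02) = 0.6431/(0.6431 + 0.2568) = 0.715.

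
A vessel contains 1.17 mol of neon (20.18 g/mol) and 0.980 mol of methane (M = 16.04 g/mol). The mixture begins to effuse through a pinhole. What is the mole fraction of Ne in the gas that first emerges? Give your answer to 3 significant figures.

Each component's effusion rate ∝ (its partial pressure)·(1/√M) ∝ n_i/√M_i.
x_Ne(eff) = (n_Ne/√M_Ne) / (n_Ne/√M_Ne + n_CH₄/√M_CH₄)
= (1.17/√20.18) / (1.17/√20.18 + 0.980/√16.04) = 0.2605/(0.2605 + 0.2447) = 0.516.

0.516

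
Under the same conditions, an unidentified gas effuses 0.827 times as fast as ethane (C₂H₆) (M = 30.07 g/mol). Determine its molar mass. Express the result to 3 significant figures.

Graham's law gives rate_X/rate_C₂H₆ = √(M_C₂H₆/M_X).
0.827 = √(30.07/M_X)
M_X = 30.07 / 0.827² = 30.07 / 0.6839 = 44.0 g/mol

44.0 g/mol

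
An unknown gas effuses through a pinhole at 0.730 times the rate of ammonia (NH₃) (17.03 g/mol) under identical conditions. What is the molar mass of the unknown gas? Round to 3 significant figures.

Using Graham's law: rate_X/rate_NH₃ = √(M_NH₃/M_X).
0.730 = √(17.03/M_X)
M_X = 17.03 / 0.730² = 17.03 / 0.5329 = 32.0 g/mol

32.0 g/mol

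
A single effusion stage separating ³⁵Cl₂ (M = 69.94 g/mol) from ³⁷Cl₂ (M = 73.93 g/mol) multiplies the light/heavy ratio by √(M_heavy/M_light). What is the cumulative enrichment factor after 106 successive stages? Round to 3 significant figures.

The single-stage factor is √(M_heavy/M_light), so 106 stages give [√(73.93/69.94)]^106 = (73.93/69.94)^(106/2).
= 1.05705^53 = 18.9.

18.9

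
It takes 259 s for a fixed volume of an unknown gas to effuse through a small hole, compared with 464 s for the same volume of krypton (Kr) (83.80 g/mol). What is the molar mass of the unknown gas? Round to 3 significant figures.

By Graham's law, t_X/t_Kr = √(M_X/M_Kr).
259/464 = 0.5582 = √(M_X/83.80)
M_X = 83.80 × 0.5582² = 83.80 × 0.3116 = 26.1 g/mol

26.1 g/mol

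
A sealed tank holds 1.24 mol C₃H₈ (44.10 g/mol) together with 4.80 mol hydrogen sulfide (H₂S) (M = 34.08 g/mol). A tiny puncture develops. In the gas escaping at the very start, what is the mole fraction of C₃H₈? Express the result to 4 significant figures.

0.1851

The effusion rate of species i is ∝ p_i/√M_i ∝ n_i/√M_i.
So x_C₃H₈ in the escaping gas = (n_C₃H₈/√M_C₃H₈) / Σ(n_i/√M_i)
= (1.24/√44.10) / (1.24/√44.10 + 4.80/√34.08) = 0.1867/(0.1867 + 0.8222) = 0.1851.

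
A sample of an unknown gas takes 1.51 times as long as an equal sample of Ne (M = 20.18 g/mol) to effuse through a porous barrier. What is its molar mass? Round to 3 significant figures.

From Graham's law, t_X/t_Ne = √(M_X/M_Ne).
1.51 = √(M_X/20.18)
M_X = 20.18 × 1.51² = 20.18 × 2.280 = 46.0 g/mol

46.0 g/mol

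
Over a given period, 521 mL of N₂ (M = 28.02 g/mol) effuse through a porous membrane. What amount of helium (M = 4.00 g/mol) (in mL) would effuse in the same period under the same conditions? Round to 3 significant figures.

1380 mL

From Graham's law, rate_He/rate_N₂ = √(M_N₂/M_He) = √(28.02/4.00) = √7.005 = 2.647.
So the volume for He is 521 × 2.647 = 1380 mL.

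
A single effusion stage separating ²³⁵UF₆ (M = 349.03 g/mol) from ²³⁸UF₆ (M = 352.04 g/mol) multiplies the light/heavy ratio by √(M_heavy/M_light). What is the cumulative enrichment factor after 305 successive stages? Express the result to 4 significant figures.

After 305 stages the ratio has grown by (√(352.04/349.03))^305 = (352.04/349.03)^(305/2).
= 1.00862^(305/2) = 3.704.

3.704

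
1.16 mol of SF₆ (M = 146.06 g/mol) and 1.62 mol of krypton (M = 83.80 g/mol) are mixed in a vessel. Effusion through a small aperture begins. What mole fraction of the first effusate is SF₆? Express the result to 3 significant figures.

0.352

The effusion rate of species i is ∝ p_i/√M_i ∝ n_i/√M_i.
x_SF₆(eff) = (n_SF₆/√M_SF₆) / (n_SF₆/√M_SF₆ + n_Kr/√M_Kr)
= (1.16/√146.06) / (1.16/√146.06 + 1.62/√83.80) = 0.09598/(0.09598 + 0.1770) = 0.352.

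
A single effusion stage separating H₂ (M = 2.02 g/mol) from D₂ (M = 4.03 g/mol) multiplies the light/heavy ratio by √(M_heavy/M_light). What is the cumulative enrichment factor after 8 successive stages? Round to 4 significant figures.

Each stage multiplies the ratio by α = √(4.03/2.02), so after 8 stages the overall factor is α^8 = (4.03/2.02)^(8/2).
= 1.99505^4 = 15.84.

15.84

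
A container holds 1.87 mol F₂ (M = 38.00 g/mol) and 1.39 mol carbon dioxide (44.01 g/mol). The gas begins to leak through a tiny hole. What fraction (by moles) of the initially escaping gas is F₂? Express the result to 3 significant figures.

Rate_i ∝ x_i/√M_i (Graham's law weighted by mole fraction), so the effusate composition follows n_i/√M_i.
x_F₂(eff) = (n_F₂/√M_F₂) / (n_F₂/√M_F₂ + n_CO₂/√M_CO₂)
= (1.87/√38.00) / (1.87/√38.00 + 1.39/√44.01) = 0.3034/(0.3034 + 0.2095) = 0.591.

0.591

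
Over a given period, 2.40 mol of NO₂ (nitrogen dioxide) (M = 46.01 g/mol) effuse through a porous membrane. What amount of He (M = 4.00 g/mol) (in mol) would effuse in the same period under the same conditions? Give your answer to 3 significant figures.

By Graham's law, rate_He/rate_NO₂ = √(M_NO₂/M_He) = √(46.01/4.00) = √11.50 = 3.392.
So the amount for He is 2.40 × 3.392 = 8.14 mol.

8.14 mol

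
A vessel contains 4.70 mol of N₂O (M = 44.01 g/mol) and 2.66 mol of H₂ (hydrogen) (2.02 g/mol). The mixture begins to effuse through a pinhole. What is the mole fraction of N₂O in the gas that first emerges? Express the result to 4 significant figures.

0.2746

Effusion rate of each component ∝ n_i/√M_i (partial pressure × 1/√M).
Mole fraction of N₂O in the effusate = (n_N₂O/√M_N₂O) / (n_N₂O/√M_N₂O + n_H₂/√M_H₂)
= (4.70/√44.01) / (4.70/√44.01 + 2.66/√2.02) = 0.7085/(0.7085 + 1.872) = 0.2746.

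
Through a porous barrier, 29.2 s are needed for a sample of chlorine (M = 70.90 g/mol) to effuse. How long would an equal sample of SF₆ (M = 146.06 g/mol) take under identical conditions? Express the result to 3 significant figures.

From Graham's law, t_SF₆/t_Cl₂ = √(M_SF₆/M_Cl₂) = √(146.06/70.90) = √2.060 = 1.435.
So the time for SF₆ is 29.2 × 1.435 = 41.9 s.

41.9 s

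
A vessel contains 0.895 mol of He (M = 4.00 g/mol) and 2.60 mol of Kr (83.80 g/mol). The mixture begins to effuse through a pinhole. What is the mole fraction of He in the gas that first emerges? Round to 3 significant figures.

Each component's effusion rate ∝ (its partial pressure)·(1/√M) ∝ n_i/√M_i.
Mole fraction of He in the effusate = (n_He/√M_He) / (n_He/√M_He + n_Kr/√M_Kr)
= (0.895/√4.00) / (0.895/√4.00 + 2.60/√83.80) = 0.4475/(0.4475 + 0.2840) = 0.612.

0.612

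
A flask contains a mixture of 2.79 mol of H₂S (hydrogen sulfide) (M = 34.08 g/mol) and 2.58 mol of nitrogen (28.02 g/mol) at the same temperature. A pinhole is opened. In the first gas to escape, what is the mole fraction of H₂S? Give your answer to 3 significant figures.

0.495

The effusion rate of species i is ∝ p_i/√M_i ∝ n_i/√M_i.
Mole fraction of H₂S in the effusate = (n_H₂S/√M_H₂S) / (n_H₂S/√M_H₂S + n_N₂/√M_N₂)
= (2.79/√34.08) / (2.79/√34.08 + 2.58/√28.02) = 0.4779/(0.4779 + 0.4874) = 0.495.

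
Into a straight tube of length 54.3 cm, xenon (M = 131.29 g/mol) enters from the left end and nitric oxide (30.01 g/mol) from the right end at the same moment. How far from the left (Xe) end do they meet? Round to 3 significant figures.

Graham's law gives d_Xe/d_NO = rate_Xe/rate_NO = √(M_NO/M_Xe) = √(30.01/131.29) = 0.4781.
With d_Xe + d_NO = 54.3 cm, d_NO = 54.3/(1 + 0.4781) = 36.74 cm.
d_Xe = 54.3 − 36.74 = 17.6 cm.

17.6 cm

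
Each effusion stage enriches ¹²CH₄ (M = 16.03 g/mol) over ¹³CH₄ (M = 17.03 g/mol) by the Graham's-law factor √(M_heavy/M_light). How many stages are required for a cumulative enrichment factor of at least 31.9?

115

With α = √(17.03/16.03) per stage, ln α = ½ ln(1.06238) = 0.03026.
Need α^N ≥ 31.9 ⇒ N ≥ ln(31.9) / ln α = 3.463 / 0.03026 = 114.44.
Minimum whole number of stages: N = 115.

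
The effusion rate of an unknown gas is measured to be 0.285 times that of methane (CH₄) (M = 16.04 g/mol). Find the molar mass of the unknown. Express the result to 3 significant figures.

197 g/mol

Using Graham's law: rate_X/rate_CH₄ = √(M_CH₄/M_X).
0.285 = √(16.04/M_X)
M_X = 16.04 / 0.285² = 16.04 / 0.08122 = 197 g/mol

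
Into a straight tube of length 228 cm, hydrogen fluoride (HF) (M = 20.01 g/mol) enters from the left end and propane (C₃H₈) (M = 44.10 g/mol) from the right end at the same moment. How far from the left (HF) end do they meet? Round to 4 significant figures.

136.2 cm

The fronts meet when d_HF + d_C₃H₈ = L with d_HF/d_C₃H₈ = √(M_C₃H₈/M_HF) (Graham's law). Here √(M_C₃H₈/M_HF) = √(44.10/20.01) = 1.485.
With d_HF + d_C₃H₈ = 228 cm, d_C₃H₈ = 228/(1 + 1.485) = 91.77 cm.
d_HF = 228 − 91.77 = 136.2 cm.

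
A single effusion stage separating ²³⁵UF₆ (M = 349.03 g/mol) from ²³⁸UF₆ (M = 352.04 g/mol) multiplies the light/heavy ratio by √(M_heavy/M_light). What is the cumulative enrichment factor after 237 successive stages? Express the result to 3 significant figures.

2.77

Overall factor = α^237 with α = √(352.04/349.03), i.e. (352.04/349.03)^(237/2).
= 1.00862^(237/2) = 2.77.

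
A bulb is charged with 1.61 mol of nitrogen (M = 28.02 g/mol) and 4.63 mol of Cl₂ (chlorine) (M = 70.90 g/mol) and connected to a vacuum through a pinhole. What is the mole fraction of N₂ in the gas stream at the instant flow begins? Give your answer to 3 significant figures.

Effusion rate of each component ∝ n_i/√M_i (partial pressure × 1/√M).
So x_N₂ in the escaping gas = (n_N₂/√M_N₂) / Σ(n_i/√M_i)
= (1.61/√28.02) / (1.61/√28.02 + 4.63/√70.90) = 0.3042/(0.3042 + 0.5499) = 0.356.

0.356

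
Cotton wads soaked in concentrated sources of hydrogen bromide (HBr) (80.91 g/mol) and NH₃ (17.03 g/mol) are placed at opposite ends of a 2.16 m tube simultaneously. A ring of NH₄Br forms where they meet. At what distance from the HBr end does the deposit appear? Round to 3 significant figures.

Graham's law gives d_HBr/d_NH₃ = rate_HBr/rate_NH₃ = √(M_NH₃/M_HBr) = √(17.03/80.91) = 0.4588.
With d_HBr + d_NH₃ = 2.16 m, d_NH₃ = 2.16/(1 + 0.4588) = 1.481 m.
d_HBr = 2.16 − 1.481 = 0.679 m.

0.679 m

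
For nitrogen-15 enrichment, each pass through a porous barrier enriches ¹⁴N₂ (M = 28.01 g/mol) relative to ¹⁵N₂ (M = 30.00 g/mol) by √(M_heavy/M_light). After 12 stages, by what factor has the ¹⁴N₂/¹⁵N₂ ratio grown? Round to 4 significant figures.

1.510

Each stage multiplies the ratio by α = √(30.00/28.01), so after 12 stages the overall factor is α^12 = (30.00/28.01)^(12/2).
= 1.07105^6 = 1.510.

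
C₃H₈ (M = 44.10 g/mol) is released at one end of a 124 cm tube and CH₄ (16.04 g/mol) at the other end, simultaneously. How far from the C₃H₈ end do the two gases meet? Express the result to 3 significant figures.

Graham's law gives d_C₃H₈/d_CH₄ = rate_C₃H₈/rate_CH₄ = √(M_CH₄/M_C₃H₈) = √(16.04/44.10) = 0.6031.
With d_C₃H₈ + d_CH₄ = 124 cm, d_CH₄ = 124/(1 + 0.6031) = 77.35 cm.
d_C₃H₈ = 124 − 77.35 = 46.6 cm.

46.6 cm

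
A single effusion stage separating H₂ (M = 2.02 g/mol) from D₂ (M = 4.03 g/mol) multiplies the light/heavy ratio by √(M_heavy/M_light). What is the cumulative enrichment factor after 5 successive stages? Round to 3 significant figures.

5.62

Each stage multiplies the ratio by α = √(4.03/2.02), so after 5 stages the overall factor is α^5 = (4.03/2.02)^(5/2).
= 1.99505^(5/2) = 5.62.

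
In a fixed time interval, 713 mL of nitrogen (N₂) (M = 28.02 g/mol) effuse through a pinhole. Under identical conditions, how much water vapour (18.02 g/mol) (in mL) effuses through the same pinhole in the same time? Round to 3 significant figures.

889 mL

Since effusion rate ∝ 1/√M, rate_H₂O/rate_N₂ = √(M_N₂/M_H₂O) = √(28.02/18.02) = √1.555 = 1.247.
So the volume for H₂O is 713 × 1.247 = 889 mL.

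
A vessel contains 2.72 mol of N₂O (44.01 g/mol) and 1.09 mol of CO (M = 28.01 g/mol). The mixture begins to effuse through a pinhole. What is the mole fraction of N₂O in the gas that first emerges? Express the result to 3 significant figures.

Each component's effusion rate ∝ (its partial pressure)·(1/√M) ∝ n_i/√M_i.
Mole fraction of N₂O in the effusate = (n_N₂O/√M_N₂O) / (n_N₂O/√M_N₂O + n_CO/√M_CO)
= (2.72/√44.01) / (2.72/√44.01 + 1.09/√28.01) = 0.4100/(0.4100 + 0.2060) = 0.666.

0.666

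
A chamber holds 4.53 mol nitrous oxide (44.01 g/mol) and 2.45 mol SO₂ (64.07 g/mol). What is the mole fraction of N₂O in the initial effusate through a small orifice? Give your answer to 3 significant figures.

The effusion rate of species i is ∝ p_i/√M_i ∝ n_i/√M_i.
Mole fraction of N₂O in the effusate = (n_N₂O/√M_N₂O) / (n_N₂O/√M_N₂O + n_SO₂/√M_SO₂)
= (4.53/√44.01) / (4.53/√44.01 + 2.45/√64.07) = 0.6828/(0.6828 + 0.3061) = 0.690.

0.690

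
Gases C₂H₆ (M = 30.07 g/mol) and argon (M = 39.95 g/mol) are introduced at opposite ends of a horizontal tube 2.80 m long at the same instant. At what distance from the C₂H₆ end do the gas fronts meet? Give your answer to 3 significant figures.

1.50 m

Graham's law gives d_C₂H₆/d_Ar = rate_C₂H₆/rate_Ar = √(M_Ar/M_C₂H₆) = √(39.95/30.07) = 1.153.
With d_C₂H₆ + d_Ar = 2.80 m, d_Ar = 2.80/(1 + 1.153) = 1.301 m.
d_C₂H₆ = 2.80 − 1.301 = 1.50 m.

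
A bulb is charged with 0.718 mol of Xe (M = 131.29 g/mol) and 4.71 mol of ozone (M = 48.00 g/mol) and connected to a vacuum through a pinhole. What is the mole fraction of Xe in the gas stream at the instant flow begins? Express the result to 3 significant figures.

0.0844

Effusion rate of each component ∝ n_i/√M_i (partial pressure × 1/√M).
x_Xe(eff) = (n_Xe/√M_Xe) / (n_Xe/√M_Xe + n_O₃/√M_O₃)
= (0.718/√131.29) / (0.718/√131.29 + 4.71/√48.00) = 0.06266/(0.06266 + 0.6798) = 0.0844.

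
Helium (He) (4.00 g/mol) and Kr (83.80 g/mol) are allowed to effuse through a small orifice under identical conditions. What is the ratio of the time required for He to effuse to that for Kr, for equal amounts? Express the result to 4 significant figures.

0.2185

By Graham's law, t_He/t_Kr = √(M_He/M_Kr) = √(4.00/83.80) = √0.04773 = 0.2185.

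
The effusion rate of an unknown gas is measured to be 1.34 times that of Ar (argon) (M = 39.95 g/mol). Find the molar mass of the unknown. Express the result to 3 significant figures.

22.2 g/mol

Graham's law gives rate_X/rate_Ar = √(M_Ar/M_X).
1.34 = √(39.95/M_X)
M_X = 39.95 / 1.34² = 39.95 / 1.796 = 22.2 g/mol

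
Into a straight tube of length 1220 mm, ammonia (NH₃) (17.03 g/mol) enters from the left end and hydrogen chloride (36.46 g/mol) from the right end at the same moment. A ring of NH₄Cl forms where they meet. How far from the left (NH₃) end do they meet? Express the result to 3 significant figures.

The fronts meet when d_NH₃ + d_HCl = L with d_NH₃/d_HCl = √(M_HCl/M_NH₃) (Graham's law). Here √(M_HCl/M_NH₃) = √(36.46/17.03) = 1.463.
With d_NH₃ + d_HCl = 1220 mm, d_HCl = 1220/(1 + 1.463) = 495.3 mm.
d_NH₃ = 1220 − 495.3 = 725 mm.

725 mm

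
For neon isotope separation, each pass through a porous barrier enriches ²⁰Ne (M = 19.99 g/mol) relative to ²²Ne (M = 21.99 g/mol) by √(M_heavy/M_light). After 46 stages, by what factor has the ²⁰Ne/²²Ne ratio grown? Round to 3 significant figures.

After 46 stages the ratio has grown by (√(21.99/19.99))^46 = (21.99/19.99)^(46/2).
= 1.10005^23 = 8.96.

8.96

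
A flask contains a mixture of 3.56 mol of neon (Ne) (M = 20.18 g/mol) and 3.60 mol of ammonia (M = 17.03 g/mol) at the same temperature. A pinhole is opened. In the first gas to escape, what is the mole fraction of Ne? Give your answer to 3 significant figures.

0.476

Each component's effusion rate ∝ (its partial pressure)·(1/√M) ∝ n_i/√M_i.
Mole fraction of Ne in the effusate = (n_Ne/√M_Ne) / (n_Ne/√M_Ne + n_NH₃/√M_NH₃)
= (3.56/√20.18) / (3.56/√20.18 + 3.60/√17.03) = 0.7925/(0.7925 + 0.8724) = 0.476.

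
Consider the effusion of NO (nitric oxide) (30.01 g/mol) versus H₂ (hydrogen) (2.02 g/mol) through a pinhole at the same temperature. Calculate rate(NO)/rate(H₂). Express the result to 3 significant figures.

0.259

Using Graham's law: rate_NO/rate_H₂ = √(M_H₂/M_NO) = √(2.02/30.01) = √0.06731 = 0.259.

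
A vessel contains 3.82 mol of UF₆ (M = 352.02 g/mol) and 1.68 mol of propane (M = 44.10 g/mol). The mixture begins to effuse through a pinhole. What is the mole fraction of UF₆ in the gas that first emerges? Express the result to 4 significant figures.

Each component's effusion rate ∝ (its partial pressure)·(1/√M) ∝ n_i/√M_i.
Mole fraction of UF₆ in the effusate = (n_UF₆/√M_UF₆) / (n_UF₆/√M_UF₆ + n_C₃H₈/√M_C₃H₈)
= (3.82/√352.02) / (3.82/√352.02 + 1.68/√44.10) = 0.2036/(0.2036 + 0.2530) = 0.4459.

0.4459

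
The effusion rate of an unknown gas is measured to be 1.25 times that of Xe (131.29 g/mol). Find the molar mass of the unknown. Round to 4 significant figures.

84.03 g/mol

Since effusion rate ∝ 1/√M, rate_X/rate_Xe = √(M_Xe/M_X).
1.25 = √(131.29/M_X)
M_X = 131.29 / 1.25² = 131.29 / 1.562 = 84.03 g/mol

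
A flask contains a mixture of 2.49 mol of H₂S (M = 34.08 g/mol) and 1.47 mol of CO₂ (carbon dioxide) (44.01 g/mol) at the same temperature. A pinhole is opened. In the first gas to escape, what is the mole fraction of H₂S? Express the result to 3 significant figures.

Each component's effusion rate ∝ (its partial pressure)·(1/√M) ∝ n_i/√M_i.
So x_H₂S in the escaping gas = (n_H₂S/√M_H₂S) / Σ(n_i/√M_i)
= (2.49/√34.08) / (2.49/√34.08 + 1.47/√44.01) = 0.4265/(0.4265 + 0.2216) = 0.658.

0.658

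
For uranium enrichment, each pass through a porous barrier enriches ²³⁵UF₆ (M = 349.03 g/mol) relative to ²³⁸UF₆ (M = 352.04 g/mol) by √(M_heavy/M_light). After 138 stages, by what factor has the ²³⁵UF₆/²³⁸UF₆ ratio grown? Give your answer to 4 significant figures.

1.809

Overall factor = α^138 with α = √(352.04/349.03), i.e. (352.04/349.03)^(138/2).
= 1.00862^69 = 1.809.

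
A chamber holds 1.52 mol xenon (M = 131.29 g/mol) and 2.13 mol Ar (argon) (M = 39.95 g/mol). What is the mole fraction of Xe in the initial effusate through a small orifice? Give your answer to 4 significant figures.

0.2825

Effusion rate of each component ∝ n_i/√M_i (partial pressure × 1/√M).
So x_Xe in the escaping gas = (n_Xe/√M_Xe) / Σ(n_i/√M_i)
= (1.52/√131.29) / (1.52/√131.29 + 2.13/√39.95) = 0.1327/(0.1327 + 0.3370) = 0.2825.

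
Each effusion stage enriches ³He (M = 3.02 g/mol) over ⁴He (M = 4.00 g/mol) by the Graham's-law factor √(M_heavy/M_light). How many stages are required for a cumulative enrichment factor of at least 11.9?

18

Per stage α = (4.00/3.02)^(1/2) = 1.32450^0.5, giving ln α = 0.1405.
Need α^N ≥ 11.9 ⇒ N ≥ ln(11.9) / ln α = 2.477 / 0.1405 = 17.62.
Minimum whole number of stages: N = 18.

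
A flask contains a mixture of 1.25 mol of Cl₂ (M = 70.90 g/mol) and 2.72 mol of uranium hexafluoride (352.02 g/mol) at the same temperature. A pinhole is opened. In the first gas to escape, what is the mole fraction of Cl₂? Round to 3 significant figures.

0.506

The effusion rate of species i is ∝ p_i/√M_i ∝ n_i/√M_i.
x_Cl₂(eff) = (n_Cl₂/√M_Cl₂) / (n_Cl₂/√M_Cl₂ + n_UF₆/√M_UF₆)
= (1.25/√70.90) / (1.25/√70.90 + 2.72/√352.02) = 0.1485/(0.1485 + 0.1450) = 0.506.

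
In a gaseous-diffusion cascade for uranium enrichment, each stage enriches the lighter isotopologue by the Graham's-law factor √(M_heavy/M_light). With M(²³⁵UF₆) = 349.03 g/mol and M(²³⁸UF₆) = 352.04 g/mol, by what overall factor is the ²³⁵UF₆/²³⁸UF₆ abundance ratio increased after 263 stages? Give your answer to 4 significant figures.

3.093

After 263 stages the ratio has grown by (√(352.04/349.03))^263 = (352.04/349.03)^(263/2).
= 1.00862^(263/2) = 3.093.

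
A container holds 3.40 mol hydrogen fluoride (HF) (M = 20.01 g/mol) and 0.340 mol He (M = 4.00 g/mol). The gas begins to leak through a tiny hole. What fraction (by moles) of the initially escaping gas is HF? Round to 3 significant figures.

0.817

The effusion rate of species i is ∝ p_i/√M_i ∝ n_i/√M_i.
x_HF(eff) = (n_HF/√M_HF) / (n_HF/√M_HF + n_He/√M_He)
= (3.40/√20.01) / (3.40/√20.01 + 0.340/√4.00) = 0.7601/(0.7601 + 0.1700) = 0.817.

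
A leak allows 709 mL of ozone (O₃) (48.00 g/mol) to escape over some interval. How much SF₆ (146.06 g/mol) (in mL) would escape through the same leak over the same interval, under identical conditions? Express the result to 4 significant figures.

Graham's law gives rate_SF₆/rate_O₃ = √(M_O₃/M_SF₆) = √(48.00/146.06) = √0.3286 = 0.5733.
So the volume for SF₆ is 709 × 0.5733 = 406.4 mL.

406.4 mL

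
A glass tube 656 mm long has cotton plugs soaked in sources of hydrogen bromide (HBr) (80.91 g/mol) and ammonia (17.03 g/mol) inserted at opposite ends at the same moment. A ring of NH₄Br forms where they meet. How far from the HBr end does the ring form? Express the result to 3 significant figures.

Distances travelled in equal time are proportional to diffusion rates, so d_HBr/d_NH₃ = √(M_NH₃/M_HBr) = √(17.03/80.91) = 0.4588.
With d_HBr + d_NH₃ = 656 mm, d_NH₃ = 656/(1 + 0.4588) = 449.7 mm.
d_HBr = 656 − 449.7 = 206 mm.

206 mm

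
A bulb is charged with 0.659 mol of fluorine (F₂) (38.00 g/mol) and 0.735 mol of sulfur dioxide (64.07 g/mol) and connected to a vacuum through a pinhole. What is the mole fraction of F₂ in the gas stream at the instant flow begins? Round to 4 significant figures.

0.5379

Rate_i ∝ x_i/√M_i (Graham's law weighted by mole fraction), so the effusate composition follows n_i/√M_i.
x_F₂(eff) = (n_F₂/√M_F₂) / (n_F₂/√M_F₂ + n_SO₂/√M_SO₂)
= (0.659/√38.00) / (0.659/√38.00 + 0.735/√64.07) = 0.1069/(0.1069 + 0.09182) = 0.5379.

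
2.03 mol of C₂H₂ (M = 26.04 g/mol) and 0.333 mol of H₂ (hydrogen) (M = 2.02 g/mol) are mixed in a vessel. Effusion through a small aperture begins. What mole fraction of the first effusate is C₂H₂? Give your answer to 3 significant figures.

0.629

The effusion rate of species i is ∝ p_i/√M_i ∝ n_i/√M_i.
Mole fraction of C₂H₂ in the effusate = (n_C₂H₂/√M_C₂H₂) / (n_C₂H₂/√M_C₂H₂ + n_H₂/√M_H₂)
= (2.03/√26.04) / (2.03/√26.04 + 0.333/√2.02) = 0.3978/(0.3978 + 0.2343) = 0.629.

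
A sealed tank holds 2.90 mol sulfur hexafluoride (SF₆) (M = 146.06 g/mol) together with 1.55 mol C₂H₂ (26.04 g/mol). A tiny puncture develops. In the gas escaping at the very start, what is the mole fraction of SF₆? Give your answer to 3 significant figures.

Effusion rate of each component ∝ n_i/√M_i (partial pressure × 1/√M).
So x_SF₆ in the escaping gas = (n_SF₆/√M_SF₆) / Σ(n_i/√M_i)
= (2.90/√146.06) / (2.90/√146.06 + 1.55/√26.04) = 0.2400/(0.2400 + 0.3037) = 0.441.

0.441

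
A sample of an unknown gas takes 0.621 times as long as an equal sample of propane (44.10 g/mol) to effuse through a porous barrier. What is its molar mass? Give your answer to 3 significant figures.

17.0 g/mol

By Graham's law, t_X/t_C₃H₈ = √(M_X/M_C₃H₈).
0.621 = √(M_X/44.10)
M_X = 44.10 × 0.621² = 44.10 × 0.3856 = 17.0 g/mol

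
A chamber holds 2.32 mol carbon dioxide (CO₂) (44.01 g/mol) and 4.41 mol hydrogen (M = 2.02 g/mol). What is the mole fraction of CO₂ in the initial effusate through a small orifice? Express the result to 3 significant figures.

0.101

Each component's effusion rate ∝ (its partial pressure)·(1/√M) ∝ n_i/√M_i.
Mole fraction of CO₂ in the effusate = (n_CO₂/√M_CO₂) / (n_CO₂/√M_CO₂ + n_H₂/√M_H₂)
= (2.32/√44.01) / (2.32/√44.01 + 4.41/√2.02) = 0.3497/(0.3497 + 3.103) = 0.101.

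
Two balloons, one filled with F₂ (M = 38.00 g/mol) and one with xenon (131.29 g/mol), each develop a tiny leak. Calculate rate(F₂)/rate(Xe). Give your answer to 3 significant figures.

1.86

By Graham's law, rate_F₂/rate_Xe = √(M_Xe/M_F₂) = √(131.29/38.00) = √3.455 = 1.86.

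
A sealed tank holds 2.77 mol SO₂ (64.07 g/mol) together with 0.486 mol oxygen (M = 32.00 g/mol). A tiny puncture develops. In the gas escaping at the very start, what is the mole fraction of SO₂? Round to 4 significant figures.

0.8011

Rate_i ∝ x_i/√M_i (Graham's law weighted by mole fraction), so the effusate composition follows n_i/√M_i.
So x_SO₂ in the escaping gas = (n_SO₂/√M_SO₂) / Σ(n_i/√M_i)
= (2.77/√64.07) / (2.77/√64.07 + 0.486/√32.00) = 0.3461/(0.3461 + 0.08591) = 0.8011.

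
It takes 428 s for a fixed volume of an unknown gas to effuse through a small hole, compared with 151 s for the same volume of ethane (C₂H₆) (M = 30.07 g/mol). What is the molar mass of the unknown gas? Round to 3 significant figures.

242 g/mol

Since effusion rate ∝ 1/√M, t_X/t_C₂H₆ = √(M_X/M_C₂H₆).
428/151 = 2.834 = √(M_X/30.07)
M_X = 30.07 × 2.834² = 30.07 × 8.034 = 242 g/mol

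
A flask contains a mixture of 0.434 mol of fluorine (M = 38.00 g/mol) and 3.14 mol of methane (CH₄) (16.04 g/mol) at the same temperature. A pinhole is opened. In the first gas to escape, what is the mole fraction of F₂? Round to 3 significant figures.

Each component's effusion rate ∝ (its partial pressure)·(1/√M) ∝ n_i/√M_i.
Mole fraction of F₂ in the effusate = (n_F₂/√M_F₂) / (n_F₂/√M_F₂ + n_CH₄/√M_CH₄)
= (0.434/√38.00) / (0.434/√38.00 + 3.14/√16.04) = 0.07040/(0.07040 + 0.7840) = 0.0824.

0.0824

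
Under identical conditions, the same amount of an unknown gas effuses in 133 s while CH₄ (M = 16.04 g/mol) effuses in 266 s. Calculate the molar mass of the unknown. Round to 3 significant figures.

Using Graham's law: t_X/t_CH₄ = √(M_X/M_CH₄).
133/266 = 0.5000 = √(M_X/16.04)
M_X = 16.04 × 0.5000² = 16.04 × 0.2500 = 4.01 g/mol

4.01 g/mol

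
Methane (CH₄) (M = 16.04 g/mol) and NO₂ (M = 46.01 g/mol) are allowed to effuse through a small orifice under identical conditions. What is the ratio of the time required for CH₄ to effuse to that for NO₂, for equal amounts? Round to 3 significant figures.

Graham's law gives t_CH₄/t_NO₂ = √(M_CH₄/M_NO₂) = √(16.04/46.01) = √0.3486 = 0.590.

0.590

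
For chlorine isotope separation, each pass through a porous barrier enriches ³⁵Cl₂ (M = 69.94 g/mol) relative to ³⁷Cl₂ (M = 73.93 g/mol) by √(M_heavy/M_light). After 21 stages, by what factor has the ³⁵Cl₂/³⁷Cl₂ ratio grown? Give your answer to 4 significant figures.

1.791

Overall factor = α^21 with α = √(73.93/69.94), i.e. (73.93/69.94)^(21/2).
= 1.05705^(21/2) = 1.791.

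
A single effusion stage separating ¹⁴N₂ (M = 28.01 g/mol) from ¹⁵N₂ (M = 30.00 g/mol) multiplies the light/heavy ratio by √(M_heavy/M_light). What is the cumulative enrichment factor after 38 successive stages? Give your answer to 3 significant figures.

After 38 stages the ratio has grown by (√(30.00/28.01))^38 = (30.00/28.01)^(38/2).
= 1.07105^19 = 3.68.

3.68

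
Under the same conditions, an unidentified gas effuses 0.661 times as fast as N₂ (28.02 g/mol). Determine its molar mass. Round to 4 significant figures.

64.13 g/mol

From Graham's law, rate_X/rate_N₂ = √(M_N₂/M_X).
0.661 = √(28.02/M_X)
M_X = 28.02 / 0.661² = 28.02 / 0.4369 = 64.13 g/mol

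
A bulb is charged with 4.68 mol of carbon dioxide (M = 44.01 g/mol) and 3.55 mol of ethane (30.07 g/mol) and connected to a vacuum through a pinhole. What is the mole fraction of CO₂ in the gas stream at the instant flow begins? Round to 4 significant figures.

0.5215

Each component's effusion rate ∝ (its partial pressure)·(1/√M) ∝ n_i/√M_i.
Mole fraction of CO₂ in the effusate = (n_CO₂/√M_CO₂) / (n_CO₂/√M_CO₂ + n_C₂H₆/√M_C₂H₆)
= (4.68/√44.01) / (4.68/√44.01 + 3.55/√30.07) = 0.7055/(0.7055 + 0.6474) = 0.5215.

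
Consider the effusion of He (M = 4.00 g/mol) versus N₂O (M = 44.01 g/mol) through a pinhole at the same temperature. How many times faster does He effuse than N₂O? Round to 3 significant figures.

Since effusion rate ∝ 1/√M, rate_He/rate_N₂O = √(M_N₂O/M_He) = √(44.01/4.00) = √11.00 = 3.32.

3.32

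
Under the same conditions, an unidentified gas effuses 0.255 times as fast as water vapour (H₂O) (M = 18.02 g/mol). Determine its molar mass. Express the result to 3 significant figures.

277 g/mol

Using Graham's law: rate_X/rate_H₂O = √(M_H₂O/M_X).
0.255 = √(18.02/M_X)
M_X = 18.02 / 0.255² = 18.02 / 0.06502 = 277 g/mol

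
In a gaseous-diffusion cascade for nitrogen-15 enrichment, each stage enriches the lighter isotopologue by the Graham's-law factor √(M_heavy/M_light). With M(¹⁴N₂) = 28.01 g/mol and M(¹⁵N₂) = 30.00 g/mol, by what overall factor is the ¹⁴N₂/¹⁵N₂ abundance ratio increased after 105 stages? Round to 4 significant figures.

36.72

The single-stage factor is √(M_heavy/M_light), so 105 stages give [√(30.00/28.01)]^105 = (30.00/28.01)^(105/2).
= 1.07105^(105/2) = 36.72.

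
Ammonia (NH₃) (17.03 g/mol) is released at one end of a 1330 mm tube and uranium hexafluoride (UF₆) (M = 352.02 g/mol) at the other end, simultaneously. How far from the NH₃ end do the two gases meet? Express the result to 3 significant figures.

Graham's law gives d_NH₃/d_UF₆ = rate_NH₃/rate_UF₆ = √(M_UF₆/M_NH₃) = √(352.02/17.03) = 4.546.
With d_NH₃ + d_UF₆ = 1330 mm, d_UF₆ = 1330/(1 + 4.546) = 239.8 mm.
d_NH₃ = 1330 − 239.8 = 1090 mm.

1090 mm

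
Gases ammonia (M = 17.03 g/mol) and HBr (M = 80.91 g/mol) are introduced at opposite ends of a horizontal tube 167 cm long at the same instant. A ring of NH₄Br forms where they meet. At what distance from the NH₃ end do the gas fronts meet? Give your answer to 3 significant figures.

114 cm

Graham's law gives d_NH₃/d_HBr = rate_NH₃/rate_HBr = √(M_HBr/M_NH₃) = √(80.91/17.03) = 2.180.
With d_NH₃ + d_HBr = 167 cm, d_HBr = 167/(1 + 2.180) = 52.52 cm.
d_NH₃ = 167 − 52.52 = 114 cm.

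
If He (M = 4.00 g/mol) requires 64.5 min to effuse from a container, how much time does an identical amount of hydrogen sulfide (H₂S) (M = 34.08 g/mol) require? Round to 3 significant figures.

188 min

Since effusion rate ∝ 1/√M, t_H₂S/t_He = √(M_H₂S/M_He) = √(34.08/4.00) = √8.520 = 2.919.
So the time for H₂S is 64.5 × 2.919 = 188 min.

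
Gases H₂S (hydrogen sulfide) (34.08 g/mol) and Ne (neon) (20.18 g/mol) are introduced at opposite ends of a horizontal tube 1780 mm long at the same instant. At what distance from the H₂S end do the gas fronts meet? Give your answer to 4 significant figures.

The fronts meet when d_H₂S + d_Ne = L with d_H₂S/d_Ne = √(M_Ne/M_H₂S) (Graham's law). Here √(M_Ne/M_H₂S) = √(20.18/34.08) = 0.7695.
With d_H₂S + d_Ne = 1780 mm, d_Ne = 1780/(1 + 0.7695) = 1006 mm.
d_H₂S = 1780 − 1006 = 774.1 mm.

774.1 mm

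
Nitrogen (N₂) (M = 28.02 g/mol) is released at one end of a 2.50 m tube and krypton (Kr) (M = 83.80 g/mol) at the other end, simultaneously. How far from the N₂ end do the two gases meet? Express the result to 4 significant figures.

1.584 m

Distances travelled in equal time are proportional to diffusion rates, so d_N₂/d_Kr = √(M_Kr/M_N₂) = √(83.80/28.02) = 1.729.
With d_N₂ + d_Kr = 2.50 m, d_Kr = 2.50/(1 + 1.729) = 0.9160 m.
d_N₂ = 2.50 − 0.9160 = 1.584 m.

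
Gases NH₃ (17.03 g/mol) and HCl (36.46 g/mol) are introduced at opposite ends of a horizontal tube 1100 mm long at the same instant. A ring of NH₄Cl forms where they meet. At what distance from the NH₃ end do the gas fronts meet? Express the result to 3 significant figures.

In equal time, each gas travels a distance ∝ its rate ∝ 1/√M, so d_NH₃/d_HCl = √(M_HCl/M_NH₃) = √(36.46/17.03) = 1.463.
With d_NH₃ + d_HCl = 1100 mm, d_HCl = 1100/(1 + 1.463) = 446.6 mm.
d_NH₃ = 1100 − 446.6 = 653 mm.

653 mm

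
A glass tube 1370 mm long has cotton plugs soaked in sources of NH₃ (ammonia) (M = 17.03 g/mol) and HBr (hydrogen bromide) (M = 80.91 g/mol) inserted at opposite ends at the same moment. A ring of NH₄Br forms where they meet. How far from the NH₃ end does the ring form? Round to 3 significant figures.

The fronts meet when d_NH₃ + d_HBr = L with d_NH₃/d_HBr = √(M_HBr/M_NH₃) (Graham's law). Here √(M_HBr/M_NH₃) = √(80.91/17.03) = 2.180.
With d_NH₃ + d_HBr = 1370 mm, d_HBr = 1370/(1 + 2.180) = 430.9 mm.
d_NH₃ = 1370 − 430.9 = 939 mm.

939 mm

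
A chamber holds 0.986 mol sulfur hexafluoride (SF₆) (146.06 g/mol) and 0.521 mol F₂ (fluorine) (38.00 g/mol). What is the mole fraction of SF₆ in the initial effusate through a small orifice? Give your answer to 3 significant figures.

0.491

Rate_i ∝ x_i/√M_i (Graham's law weighted by mole fraction), so the effusate composition follows n_i/√M_i.
So x_SF₆ in the escaping gas = (n_SF₆/√M_SF₆) / Σ(n_i/√M_i)
= (0.986/√146.06) / (0.986/√146.06 + 0.521/√38.00) = 0.08159/(0.08159 + 0.08452) = 0.491.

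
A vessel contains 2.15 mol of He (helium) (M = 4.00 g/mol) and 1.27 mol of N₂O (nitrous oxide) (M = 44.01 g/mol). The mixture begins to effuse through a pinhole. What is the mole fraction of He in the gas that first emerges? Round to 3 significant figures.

0.849

The effusion rate of species i is ∝ p_i/√M_i ∝ n_i/√M_i.
Mole fraction of He in the effusate = (n_He/√M_He) / (n_He/√M_He + n_N₂O/√M_N₂O)
= (2.15/√4.00) / (2.15/√4.00 + 1.27/√44.01) = 1.075/(1.075 + 0.1914) = 0.849.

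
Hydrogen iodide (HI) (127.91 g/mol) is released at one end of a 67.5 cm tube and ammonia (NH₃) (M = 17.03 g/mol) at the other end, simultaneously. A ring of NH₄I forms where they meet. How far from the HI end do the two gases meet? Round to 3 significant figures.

Graham's law gives d_HI/d_NH₃ = rate_HI/rate_NH₃ = √(M_NH₃/M_HI) = √(17.03/127.91) = 0.3649.
With d_HI + d_NH₃ = 67.5 cm, d_NH₃ = 67.5/(1 + 0.3649) = 49.45 cm.
d_HI = 67.5 − 49.45 = 18.0 cm.

18.0 cm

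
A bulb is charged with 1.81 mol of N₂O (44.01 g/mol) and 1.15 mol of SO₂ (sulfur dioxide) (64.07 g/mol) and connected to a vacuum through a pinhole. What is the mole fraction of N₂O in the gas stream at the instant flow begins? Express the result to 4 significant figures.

Rate_i ∝ x_i/√M_i (Graham's law weighted by mole fraction), so the effusate composition follows n_i/√M_i.
So x_N₂O in the escaping gas = (n_N₂O/√M_N₂O) / Σ(n_i/√M_i)
= (1.81/√44.01) / (1.81/√44.01 + 1.15/√64.07) = 0.2728/(0.2728 + 0.1437) = 0.6551.

0.6551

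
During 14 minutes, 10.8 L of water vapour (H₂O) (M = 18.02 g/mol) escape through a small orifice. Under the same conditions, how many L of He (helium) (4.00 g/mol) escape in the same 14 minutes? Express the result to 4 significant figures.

22.92 L

Graham's law gives rate_He/rate_H₂O = √(M_H₂O/M_He) = √(18.02/4.00) = √4.505 = 2.122.
So the volume for He is 10.8 × 2.122 = 22.92 L.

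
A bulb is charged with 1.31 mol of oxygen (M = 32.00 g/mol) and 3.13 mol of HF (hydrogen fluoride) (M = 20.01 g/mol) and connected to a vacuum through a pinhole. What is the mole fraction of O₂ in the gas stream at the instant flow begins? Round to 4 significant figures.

Each component's effusion rate ∝ (its partial pressure)·(1/√M) ∝ n_i/√M_i.
So x_O₂ in the escaping gas = (n_O₂/√M_O₂) / Σ(n_i/√M_i)
= (1.31/√32.00) / (1.31/√32.00 + 3.13/√20.01) = 0.2316/(0.2316 + 0.6997) = 0.2487.

0.2487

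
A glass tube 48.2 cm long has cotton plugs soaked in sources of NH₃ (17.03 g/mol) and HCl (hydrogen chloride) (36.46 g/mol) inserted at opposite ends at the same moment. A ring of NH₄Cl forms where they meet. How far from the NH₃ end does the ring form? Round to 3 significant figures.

Graham's law gives d_NH₃/d_HCl = rate_NH₃/rate_HCl = √(M_HCl/M_NH₃) = √(36.46/17.03) = 1.463.
With d_NH₃ + d_HCl = 48.2 cm, d_HCl = 48.2/(1 + 1.463) = 19.57 cm.
d_NH₃ = 48.2 − 19.57 = 28.6 cm.

28.6 cm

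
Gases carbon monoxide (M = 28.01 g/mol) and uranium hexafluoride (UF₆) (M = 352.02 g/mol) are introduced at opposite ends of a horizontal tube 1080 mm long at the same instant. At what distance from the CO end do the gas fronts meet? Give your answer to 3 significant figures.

In equal time, each gas travels a distance ∝ its rate ∝ 1/√M, so d_CO/d_UF₆ = √(M_UF₆/M_CO) = √(352.02/28.01) = 3.545.
With d_CO + d_UF₆ = 1080 mm, d_UF₆ = 1080/(1 + 3.545) = 237.6 mm.
d_CO = 1080 − 237.6 = 842 mm.

842 mm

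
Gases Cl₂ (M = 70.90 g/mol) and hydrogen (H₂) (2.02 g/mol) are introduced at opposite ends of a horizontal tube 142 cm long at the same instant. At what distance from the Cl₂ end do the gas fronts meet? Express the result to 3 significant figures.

20.5 cm

Distances travelled in equal time are proportional to diffusion rates, so d_Cl₂/d_H₂ = √(M_H₂/M_Cl₂) = √(2.02/70.90) = 0.1688.
With d_Cl₂ + d_H₂ = 142 cm, d_H₂ = 142/(1 + 0.1688) = 121.5 cm.
d_Cl₂ = 142 − 121.5 = 20.5 cm.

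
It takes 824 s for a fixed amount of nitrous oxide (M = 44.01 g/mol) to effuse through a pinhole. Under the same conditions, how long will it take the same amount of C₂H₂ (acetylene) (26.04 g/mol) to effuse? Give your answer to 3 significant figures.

634 s

Since effusion rate ∝ 1/√M, t_C₂H₂/t_N₂O = √(M_C₂H₂/M_N₂O) = √(26.04/44.01) = √0.5917 = 0.7692.
So the time for C₂H₂ is 824 × 0.7692 = 634 s.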